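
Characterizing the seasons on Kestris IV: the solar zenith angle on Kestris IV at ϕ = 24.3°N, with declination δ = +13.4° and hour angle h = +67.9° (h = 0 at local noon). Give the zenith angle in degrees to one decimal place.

θ_z = 64.6°

cos θ_z = sin ϕ sin δ + cos ϕ cos δ cos h = 0.095368 + 0.333557 = 0.428925.
θ_z = arccos(0.428925) = 64.6°.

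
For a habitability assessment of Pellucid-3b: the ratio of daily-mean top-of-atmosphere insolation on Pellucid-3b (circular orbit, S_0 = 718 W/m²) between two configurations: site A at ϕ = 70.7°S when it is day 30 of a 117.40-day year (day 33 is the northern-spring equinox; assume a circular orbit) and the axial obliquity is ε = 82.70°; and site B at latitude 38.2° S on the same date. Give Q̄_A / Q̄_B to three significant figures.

Q̄_A / Q̄_B ≈ 0.637

— Configuration A (ϕ=-70.7°):
Solar longitude: L_s = 360° × (30 − 33)/117.40 = -9.199°, i.e. -9.199° + 360° = 350.801°.
sin δ = sin 82.70° × sin 350.801° = -0.15857, so δ = -9.124°.
cos h₀ = −tan(-70.7°) tan(-9.124°) = -0.4586, h₀ = 2.0472 rad.
Bracket: h₀ sin ϕ sin δ + cos ϕ cos δ sin h₀ = 2.0472×-0.94380×-0.15857 + 0.33051×0.98735×0.88863 = 0.306381 + 0.289986 = 0.596367.
Q̄ = (S_0/π) × [bracket] = (718/π) × 0.596367 = 136.30 W/m².
— Configuration B (ϕ=-38.2°):
cos h₀ = −tan(-38.2°) tan(-9.124°) = -0.1264, h₀ = 1.6975 rad.
Bracket: h₀ sin ϕ sin δ + cos ϕ cos δ sin h₀ = 1.6975×-0.61841×-0.15857 + 0.78586×0.98735×0.99198 = 0.166459 + 0.769696 = 0.936155.
Q̄ = (S_0/π) × [bracket] = (718/π) × 0.936155 = 213.95 W/m².
Ratio Q̄_A / Q̄_B = 136.30 / 213.95 = 0.6371.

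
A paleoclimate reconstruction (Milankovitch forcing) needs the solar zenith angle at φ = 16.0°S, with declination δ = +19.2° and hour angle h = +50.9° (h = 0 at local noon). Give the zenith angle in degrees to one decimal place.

θ_z = 61.2°

cos θ_z = sin φ sin δ + cos φ cos δ cos h = -0.090648 + 0.572523 = 0.481875.
θ_z = arccos(0.481875) = 61.2°.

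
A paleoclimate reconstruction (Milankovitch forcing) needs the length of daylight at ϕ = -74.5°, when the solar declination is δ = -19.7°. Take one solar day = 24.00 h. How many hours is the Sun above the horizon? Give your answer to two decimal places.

Sunrise equation: cos h₀ = −tan ϕ · tan δ = -1.2911 ≤ −1, so the Sun never sets (polar day) and h₀ = π.
Daylight = 2h₀/(2π) × 24.00 h = (3.1416/π) × 24.00 = 24.00 h.

24.00 h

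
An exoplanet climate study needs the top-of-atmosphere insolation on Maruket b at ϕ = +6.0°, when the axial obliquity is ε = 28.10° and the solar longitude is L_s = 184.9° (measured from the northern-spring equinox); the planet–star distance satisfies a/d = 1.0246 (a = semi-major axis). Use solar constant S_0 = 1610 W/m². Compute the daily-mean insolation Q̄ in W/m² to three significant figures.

Q̄ ≈ 531 W/m²

Solar declination: sin δ = sin ε · sin L_s = sin 28.10° × sin 184.9° = -0.04023, so δ = -2.306°.
cos h₀ = −tan(+6.0°) tan(-2.306°) = 0.0042, h₀ = 1.5666 rad.
Bracket: h₀ sin ϕ sin δ + cos ϕ cos δ sin h₀ = 1.5666×0.10453×-0.04023 + 0.99452×0.99919×0.99999 = -0.006588 + 0.993705 = 0.987117.
Inverse-square distance factor (a/d)² = 1.0246² = 1.049805.
Q̄ = (S_0/π) × 1.049805 × [bracket] = (1610/π) × 1.049805 × 0.987117 = 531.1 W/m².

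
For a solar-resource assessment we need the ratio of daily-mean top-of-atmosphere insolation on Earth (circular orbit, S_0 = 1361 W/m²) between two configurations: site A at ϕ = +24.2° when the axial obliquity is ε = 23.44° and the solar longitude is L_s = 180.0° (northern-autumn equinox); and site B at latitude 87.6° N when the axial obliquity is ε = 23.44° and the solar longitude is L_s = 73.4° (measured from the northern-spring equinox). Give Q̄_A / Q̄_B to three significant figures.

Q̄_A / Q̄_B ≈ 0.762

— Configuration A (ϕ=+24.2°):
Solar declination: sin δ = sin ε · sin L_s = sin 23.44° × sin 180.0° = 0.00000, so δ = +0.000°.
cos h₀ = −tan(+24.2°) tan(+0.000°) = -0.0000, h₀ = 1.5708 rad.
Bracket: h₀ sin ϕ sin δ + cos ϕ cos δ sin h₀ = 1.5708×0.40992×0.00000 + 0.91212×1.00000×1.00000 = 0.000000 + 0.912120 = 0.912120.
Q̄ = (S_0/π) × [bracket] = (1361/π) × 0.912120 = 395.15 W/m².
— Configuration B (ϕ=+87.6°):
Solar declination: sin δ = sin ε · sin L_s = sin 23.44° × sin 73.4° = 0.38121, so δ = +22.409°.
cos h₀ = −tan(+87.6°) tan(+22.409°) = -9.8383 ≤ −1 ⇒ polar day, h₀ = π.
Bracket: h₀ sin ϕ sin δ + cos ϕ cos δ sin h₀ = 3.1416×0.99912×0.38121 + 0.04188×0.92449×0.00000 = 1.196555 + 0.000000 = 1.196555.
Q̄ = (S_0/π) × [bracket] = (1361/π) × 1.196555 = 518.37 W/m².
Ratio Q̄_A / Q̄_B = 395.15 / 518.37 = 0.7623.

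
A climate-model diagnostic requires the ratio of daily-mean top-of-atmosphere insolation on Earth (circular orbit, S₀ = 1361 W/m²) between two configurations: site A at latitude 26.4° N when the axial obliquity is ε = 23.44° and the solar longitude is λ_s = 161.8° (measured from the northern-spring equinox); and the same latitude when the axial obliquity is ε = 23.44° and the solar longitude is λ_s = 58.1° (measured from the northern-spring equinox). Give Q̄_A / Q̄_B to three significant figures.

Q̄_A / Q̄_B ≈ 0.895

— Configuration A (φ=+26.4°):
Solar declination: sin δ = sin ε · sin λ_s = sin 23.44° × sin 161.8° = 0.12424, so δ = +7.137°.
cos H₀ = −tan(+26.4°) tan(+7.137°) = -0.0622, H₀ = 1.6330 rad.
Bracket: H₀ sin φ sin δ + cos φ cos δ sin H₀ = 1.6330×0.44464×0.12424 + 0.89571×0.99225×0.99807 = 0.090210 + 0.887053 = 0.977263.
Q̄ = (S₀/π) × [bracket] = (1361/π) × 0.977263 = 423.37 W/m².
— Configuration B (φ=+26.4°):
Solar declination: sin δ = sin ε · sin λ_s = sin 23.44° × sin 58.1° = 0.33771, so δ = +19.737°.
cos H₀ = −tan(+26.4°) tan(+19.737°) = -0.1781, H₀ = 1.7499 rad.
Bracket: H₀ sin φ sin δ + cos φ cos δ sin H₀ = 1.7499×0.44464×0.33771 + 0.89571×0.94125×0.98401 = 0.262764 + 0.829606 = 1.092370.
Q̄ = (S₀/π) × [bracket] = (1361/π) × 1.092370 = 473.24 W/m².
Ratio Q̄_A / Q̄_B = 423.37 / 473.24 = 0.8946.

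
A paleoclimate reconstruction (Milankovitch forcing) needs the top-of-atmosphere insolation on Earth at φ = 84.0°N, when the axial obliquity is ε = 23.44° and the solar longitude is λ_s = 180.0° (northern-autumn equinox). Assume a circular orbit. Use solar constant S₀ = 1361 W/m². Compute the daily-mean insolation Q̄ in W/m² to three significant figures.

Q̄ ≈ 45.3 W/m²

Solar declination: sin δ = sin ε · sin λ_s = sin 23.44° × sin 180.0° = 0.00000, so δ = +0.000°.
cos H₀ = −tan(+84.0°) tan(+0.000°) = -0.0000, H₀ = 1.5708 rad.
Bracket: H₀ sin φ sin δ + cos φ cos δ sin H₀ = 1.5708×0.99452×0.00000 + 0.10453×1.00000×1.00000 = 0.000000 + 0.104530 = 0.104530.
Q̄ = (S₀/π) × [bracket] = (1361/π) × 0.104530 = 45.28 W/m².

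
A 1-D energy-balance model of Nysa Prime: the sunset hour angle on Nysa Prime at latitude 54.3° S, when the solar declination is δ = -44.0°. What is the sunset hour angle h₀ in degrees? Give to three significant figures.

h₀ = 180°

Sunrise equation: cos h₀ = −tan ϕ · tan δ = -1.3439 ≤ −1, so the host star never sets (polar day) and h₀ = π.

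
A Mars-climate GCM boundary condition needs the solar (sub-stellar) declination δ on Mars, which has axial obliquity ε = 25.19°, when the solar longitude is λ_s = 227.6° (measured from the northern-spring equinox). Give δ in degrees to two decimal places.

sin δ = sin ε · sin λ_s = sin 25.19° × sin 227.6° = -0.314302.
δ = arcsin(-0.314302) = -18.32°.

δ = -18.32°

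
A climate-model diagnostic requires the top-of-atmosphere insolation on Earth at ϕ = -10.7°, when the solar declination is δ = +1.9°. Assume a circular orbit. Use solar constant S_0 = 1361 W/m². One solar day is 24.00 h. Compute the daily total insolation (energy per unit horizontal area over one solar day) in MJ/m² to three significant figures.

36.4 MJ/m²

cos h₀ = −tan(-10.7°) tan(+1.900°) = 0.0063, h₀ = 1.5645 rad.
Bracket: h₀ sin ϕ sin δ + cos ϕ cos δ sin h₀ = 1.5645×-0.18567×0.03316 + 0.98261×0.99945×0.99998 = -0.009632 + 0.982050 = 0.972418.
Q̄ = (S_0/π) × [bracket] = (1361/π) × 0.972418 = 421.27 W/m².
Daily total = Q̄ × 24.00 h × 3600 s/h = 421.27 × 24.00 × 3600 / 10⁶ = 36.40 MJ/m².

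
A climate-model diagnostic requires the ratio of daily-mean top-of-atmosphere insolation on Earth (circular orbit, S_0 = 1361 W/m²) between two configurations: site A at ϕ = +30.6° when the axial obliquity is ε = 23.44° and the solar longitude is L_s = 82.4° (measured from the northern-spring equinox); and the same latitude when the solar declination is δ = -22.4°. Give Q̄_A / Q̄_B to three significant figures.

Q̄_A / Q̄_B ≈ 2.20

— Configuration A (ϕ=+30.6°):
Solar declination: sin δ = sin ε · sin L_s = sin 23.44° × sin 82.4° = 0.39429, so δ = +23.222°.
cos h₀ = −tan(+30.6°) tan(+23.222°) = -0.2537, h₀ = 1.8273 rad.
Bracket: h₀ sin ϕ sin δ + cos ϕ cos δ sin h₀ = 1.8273×0.50904×0.39429 + 0.86074×0.91898×0.96727 = 0.366756 + 0.765113 = 1.131869.
Q̄ = (S_0/π) × [bracket] = (1361/π) × 1.131869 = 490.35 W/m².
— Configuration B (ϕ=+30.6°):
cos h₀ = −tan(+30.6°) tan(-22.400°) = 0.2438, h₀ = 1.3246 rad.
Bracket: h₀ sin ϕ sin δ + cos ϕ cos δ sin h₀ = 1.3246×0.50904×-0.38107 + 0.86074×0.92455×0.96984 = -0.256946 + 0.771796 = 0.514850.
Q̄ = (S_0/π) × [bracket] = (1361/π) × 0.514850 = 223.04 W/m².
Ratio Q̄_A / Q̄_B = 490.35 / 223.04 = 2.198.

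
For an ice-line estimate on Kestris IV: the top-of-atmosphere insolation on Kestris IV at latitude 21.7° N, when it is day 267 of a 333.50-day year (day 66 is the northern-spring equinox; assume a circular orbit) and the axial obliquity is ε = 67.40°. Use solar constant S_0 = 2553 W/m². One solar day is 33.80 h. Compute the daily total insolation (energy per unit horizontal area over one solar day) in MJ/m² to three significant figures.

47.2 MJ/m²

Solar longitude: L_s = 360° × (267 − 66)/333.50 = 216.972°.
sin δ = sin 67.40° × sin 216.972° = -0.55524, so δ = -33.727°.
cos h₀ = −tan(+21.7°) tan(-33.727°) = 0.2657, h₀ = 1.3019 rad.
Bracket: h₀ sin ϕ sin δ + cos ϕ cos δ sin h₀ = 1.3019×0.36975×-0.55524 + 0.92913×0.83169×0.96406 = -0.267280 + 0.744976 = 0.477696.
Q̄ = (S_0/π) × [bracket] = (2553/π) × 0.477696 = 388.20 W/m².
Daily total = Q̄ × 33.80 h × 3600 s/h = 388.20 × 33.80 × 3600 / 10⁶ = 47.24 MJ/m².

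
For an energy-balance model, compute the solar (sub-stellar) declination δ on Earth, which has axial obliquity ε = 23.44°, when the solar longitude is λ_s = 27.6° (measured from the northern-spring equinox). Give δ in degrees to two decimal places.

sin δ = sin ε · sin λ_s = sin 23.44° × sin 27.6° = 0.184294.
δ = arcsin(0.184294) = +10.62°.

δ = +10.62°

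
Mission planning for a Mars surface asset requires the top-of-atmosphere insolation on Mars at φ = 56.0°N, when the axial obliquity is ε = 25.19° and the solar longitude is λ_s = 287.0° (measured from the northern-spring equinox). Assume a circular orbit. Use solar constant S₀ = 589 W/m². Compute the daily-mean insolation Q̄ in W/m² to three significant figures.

Solar declination: sin δ = sin ε · sin λ_s = sin 25.19° × sin 287.0° = -0.40702, so δ = -24.018°.
cos H₀ = −tan(+56.0°) tan(-24.018°) = 0.6606, H₀ = 0.8491 rad.
Bracket: H₀ sin φ sin δ + cos φ cos δ sin H₀ = 0.8491×0.82904×-0.40702 + 0.55919×0.91342×0.75071 = -0.286517 + 0.383444 = 0.096927.
Q̄ = (S₀/π) × [bracket] = (589/π) × 0.096927 = 18.17 W/m².

Q̄ ≈ 18.2 W/m²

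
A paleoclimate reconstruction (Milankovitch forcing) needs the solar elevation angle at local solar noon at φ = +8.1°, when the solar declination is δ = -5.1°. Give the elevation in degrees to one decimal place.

At local noon the hour angle is zero, so the zenith angle equals |φ − δ| = |+8.1° − (-5.100°)| = 13.200°.
Elevation = 90° − 13.200° = 76.8°.

76.8°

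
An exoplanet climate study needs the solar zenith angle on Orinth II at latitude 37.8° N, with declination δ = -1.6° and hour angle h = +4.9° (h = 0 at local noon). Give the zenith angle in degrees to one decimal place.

θ_z = 39.7°

cos θ_z = sin φ sin δ + cos φ cos δ cos h = -0.017113 + 0.786960 = 0.769847.
θ_z = arccos(0.769847) = 39.7°.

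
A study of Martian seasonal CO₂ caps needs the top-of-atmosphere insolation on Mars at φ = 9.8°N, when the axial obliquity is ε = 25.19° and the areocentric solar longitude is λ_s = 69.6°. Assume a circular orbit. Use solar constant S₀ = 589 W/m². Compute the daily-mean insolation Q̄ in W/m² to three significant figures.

sin δ = sin 25.19° × sin 69.6° = 0.39893, so δ = +23.511°.
cos H₀ = −tan(+9.8°) tan(+23.511°) = -0.0751, H₀ = 1.6460 rad.
Bracket: H₀ sin φ sin δ + cos φ cos δ sin H₀ = 1.6460×0.17021×0.39893 + 0.98541×0.91698×0.99717 = 0.111766 + 0.901044 = 1.012810.
Q̄ = (S₀/π) × [bracket] = (589/π) × 1.012810 = 189.9 W/m².

Q̄ ≈ 190 W/m²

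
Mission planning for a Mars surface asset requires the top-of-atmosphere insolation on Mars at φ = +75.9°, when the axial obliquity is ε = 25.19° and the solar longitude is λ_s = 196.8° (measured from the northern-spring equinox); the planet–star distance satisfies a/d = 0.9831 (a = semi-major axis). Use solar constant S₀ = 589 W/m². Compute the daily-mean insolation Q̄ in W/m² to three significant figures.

Q̄ ≈ 15.3 W/m²

Solar declination: sin δ = sin ε · sin λ_s = sin 25.19° × sin 196.8° = -0.12302, so δ = -7.066°.
cos H₀ = −tan(+75.9°) tan(-7.066°) = 0.4935, H₀ = 1.0547 rad.
Bracket: H₀ sin φ sin δ + cos φ cos δ sin H₀ = 1.0547×0.96987×-0.12302 + 0.24362×0.99240×0.86974 = -0.125840 + 0.210276 = 0.084436.
Inverse-square distance factor (a/d)² = 0.9831² = 0.966486.
Q̄ = (S₀/π) × 0.966486 × [bracket] = (589/π) × 0.966486 × 0.084436 = 15.30 W/m².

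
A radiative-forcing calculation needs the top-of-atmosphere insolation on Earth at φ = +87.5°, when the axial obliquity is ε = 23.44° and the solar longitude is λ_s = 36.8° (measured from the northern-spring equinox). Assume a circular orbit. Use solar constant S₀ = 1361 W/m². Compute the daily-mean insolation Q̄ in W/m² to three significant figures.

Solar declination: sin δ = sin ε · sin λ_s = sin 23.44° × sin 36.8° = 0.23828, so δ = +13.785°.
cos H₀ = −tan(+87.5°) tan(+13.785°) = -5.6195 ≤ −1 ⇒ polar day, H₀ = π.
Bracket: H₀ sin φ sin δ + cos φ cos δ sin H₀ = 3.1416×0.99905×0.23828 + 0.04362×0.97120×0.00000 = 0.747869 + 0.000000 = 0.747869.
Q̄ = (S₀/π) × [bracket] = (1361/π) × 0.747869 = 324.0 W/m².

Q̄ ≈ 324 W/m²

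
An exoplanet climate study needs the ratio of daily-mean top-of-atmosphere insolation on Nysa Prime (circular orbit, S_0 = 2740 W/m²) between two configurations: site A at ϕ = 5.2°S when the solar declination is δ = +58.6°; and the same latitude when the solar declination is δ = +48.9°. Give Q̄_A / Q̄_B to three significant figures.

— Configuration A (ϕ=-5.2°):
cos h₀ = −tan(-5.2°) tan(+58.600°) = 0.1491, h₀ = 1.4211 rad.
Bracket: h₀ sin ϕ sin δ + cos ϕ cos δ sin h₀ = 1.4211×-0.09063×0.85355 + 0.99588×0.52101×0.98882 = -0.109932 + 0.513063 = 0.403131.
Q̄ = (S_0/π) × [bracket] = (2740/π) × 0.403131 = 351.60 W/m².
— Configuration B (ϕ=-5.2°):
cos h₀ = −tan(-5.2°) tan(+48.900°) = 0.1043, h₀ = 1.4663 rad.
Bracket: h₀ sin ϕ sin δ + cos ϕ cos δ sin h₀ = 1.4663×-0.09063×0.75356 + 0.99588×0.65738×0.99454 = -0.100141 + 0.651097 = 0.550956.
Q̄ = (S_0/π) × [bracket] = (2740/π) × 0.550956 = 480.53 W/m².
Ratio Q̄_A / Q̄_B = 351.60 / 480.53 = 0.7317.

Q̄_A / Q̄_B ≈ 0.732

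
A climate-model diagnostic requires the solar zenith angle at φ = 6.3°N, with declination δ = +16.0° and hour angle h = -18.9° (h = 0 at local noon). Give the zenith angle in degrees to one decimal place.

cos θ_z = sin φ sin δ + cos φ cos δ cos h = 0.030247 + 0.903943 = 0.934190.
θ_z = arccos(0.934190) = 20.9°.

θ_z = 20.9°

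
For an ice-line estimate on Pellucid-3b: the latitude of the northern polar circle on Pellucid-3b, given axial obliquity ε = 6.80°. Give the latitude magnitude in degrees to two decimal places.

The polar circle is the lowest latitude that experiences at least one full rotation of continuous daylight at the northern-summer solstice; it lies at |φ| = 90° − ε = 90° − 6.80° = 83.20°.

83.20°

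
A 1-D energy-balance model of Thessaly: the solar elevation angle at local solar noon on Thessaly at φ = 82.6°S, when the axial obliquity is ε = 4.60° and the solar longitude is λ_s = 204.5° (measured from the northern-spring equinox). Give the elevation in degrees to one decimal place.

Solar declination: sin δ = sin ε · sin λ_s = sin 4.60° × sin 204.5° = -0.03326, so δ = -1.906°.
At local noon the hour angle is zero, so the zenith angle equals |φ − δ| = |-82.6° − (-1.906°)| = 80.694°.
Elevation = 90° − 80.694° = 9.3°.

9.3°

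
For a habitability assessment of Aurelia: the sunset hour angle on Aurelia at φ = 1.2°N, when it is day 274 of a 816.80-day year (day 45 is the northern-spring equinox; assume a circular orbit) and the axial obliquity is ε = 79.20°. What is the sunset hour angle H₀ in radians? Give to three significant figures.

Solar longitude: λ_s = 360° × (274 − 45)/816.80 = 100.930°.
sin δ = sin 79.20° × sin 100.930° = 0.96447, so δ = +74.680°.
cos H₀ = −tan φ · tan δ = −tan(+1.2°) × tan(+74.680°) = -0.0765, so H₀ = 1.6473 rad = 94.39°.

H₀ = 1.65 rad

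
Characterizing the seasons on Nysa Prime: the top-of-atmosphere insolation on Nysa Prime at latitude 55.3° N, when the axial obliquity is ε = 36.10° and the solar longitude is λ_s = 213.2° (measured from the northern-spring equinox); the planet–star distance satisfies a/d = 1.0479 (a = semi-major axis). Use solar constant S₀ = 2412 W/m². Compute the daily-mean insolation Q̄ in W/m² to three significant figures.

Solar declination: sin δ = sin ε · sin λ_s = sin 36.10° × sin 213.2° = -0.32262, so δ = -18.822°.
cos H₀ = −tan(+55.3°) tan(-18.822°) = 0.4922, H₀ = 1.0561 rad.
Bracket: H₀ sin φ sin δ + cos φ cos δ sin H₀ = 1.0561×0.82214×-0.32262 + 0.56928×0.94653×0.87046 = -0.280119 + 0.469039 = 0.188920.
Inverse-square distance factor (a/d)² = 1.0479² = 1.098094.
Q̄ = (S₀/π) × 1.098094 × [bracket] = (2412/π) × 1.098094 × 0.188920 = 159.3 W/m².

Q̄ ≈ 159 W/m²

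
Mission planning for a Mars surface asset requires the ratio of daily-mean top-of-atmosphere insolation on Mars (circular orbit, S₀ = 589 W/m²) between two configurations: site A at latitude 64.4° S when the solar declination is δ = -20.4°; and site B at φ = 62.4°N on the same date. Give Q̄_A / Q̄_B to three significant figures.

Q̄_A / Q̄_B ≈ 16.0

— Configuration A (φ=-64.4°):
cos H₀ = −tan(-64.4°) tan(-20.400°) = -0.7762, H₀ = 2.4594 rad.
Bracket: H₀ sin φ sin δ + cos φ cos δ sin H₀ = 2.4594×-0.90183×-0.34857 + 0.43209×0.93728×0.63048 = 0.773115 + 0.255338 = 1.028453.
Q̄ = (S₀/π) × [bracket] = (589/π) × 1.028453 = 192.82 W/m².
— Configuration B (φ=+62.4°):
cos H₀ = −tan(+62.4°) tan(-20.400°) = 0.7114, H₀ = 0.7793 rad.
Bracket: H₀ sin φ sin δ + cos φ cos δ sin H₀ = 0.7793×0.88620×-0.34857 + 0.46330×0.93728×0.70281 = -0.240728 + 0.305189 = 0.064461.
Q̄ = (S₀/π) × [bracket] = (589/π) × 0.064461 = 12.085 W/m².
Ratio Q̄_A / Q̄_B = 192.82 / 12.085 = 15.96.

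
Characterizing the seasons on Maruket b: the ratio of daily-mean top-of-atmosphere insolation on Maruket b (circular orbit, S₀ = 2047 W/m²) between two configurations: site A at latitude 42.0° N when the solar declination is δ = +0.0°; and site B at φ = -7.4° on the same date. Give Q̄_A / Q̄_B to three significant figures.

Q̄_A / Q̄_B ≈ 0.749

— Configuration A (φ=+42.0°):
cos H₀ = −tan(+42.0°) tan(+0.000°) = -0.0000, H₀ = 1.5708 rad.
Bracket: H₀ sin φ sin δ + cos φ cos δ sin H₀ = 1.5708×0.66913×0.00000 + 0.74314×1.00000×1.00000 = 0.000000 + 0.743140 = 0.743140.
Q̄ = (S₀/π) × [bracket] = (2047/π) × 0.743140 = 484.22 W/m².
— Configuration B (φ=-7.4°):
cos H₀ = −tan(-7.4°) tan(+0.000°) = 0.0000, H₀ = 1.5708 rad.
Bracket: H₀ sin φ sin δ + cos φ cos δ sin H₀ = 1.5708×-0.12880×0.00000 + 0.99167×1.00000×1.00000 = -0.000000 + 0.991670 = 0.991670.
Q̄ = (S₀/π) × [bracket] = (2047/π) × 0.991670 = 646.15 W/m².
Ratio Q̄_A / Q̄_B = 484.22 / 646.15 = 0.7494.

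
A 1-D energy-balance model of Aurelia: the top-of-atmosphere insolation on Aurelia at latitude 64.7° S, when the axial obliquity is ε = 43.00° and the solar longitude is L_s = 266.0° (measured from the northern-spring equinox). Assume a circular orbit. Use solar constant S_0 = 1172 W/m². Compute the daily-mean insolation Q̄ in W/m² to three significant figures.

Q̄ ≈ 721 W/m²

Solar declination: sin δ = sin ε · sin L_s = sin 43.00° × sin 266.0° = -0.68034, so δ = -42.870°.
cos h₀ = −tan(-64.7°) tan(-42.870°) = -1.9638 ≤ −1 ⇒ polar day, h₀ = π.
Bracket: h₀ sin ϕ sin δ + cos ϕ cos δ sin h₀ = 3.1416×-0.90408×-0.68034 + 0.42736×0.73290×0.00000 = 1.932341 + 0.000000 = 1.932341.
Q̄ = (S_0/π) × [bracket] = (1172/π) × 1.932341 = 720.9 W/m².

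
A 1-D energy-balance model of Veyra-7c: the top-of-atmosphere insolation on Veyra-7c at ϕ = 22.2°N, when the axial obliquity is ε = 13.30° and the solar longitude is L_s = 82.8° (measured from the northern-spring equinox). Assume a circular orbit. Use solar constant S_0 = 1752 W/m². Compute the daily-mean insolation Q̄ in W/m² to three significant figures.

Solar declination: sin δ = sin ε · sin L_s = sin 13.30° × sin 82.8° = 0.22824, so δ = +13.193°.
cos h₀ = −tan(+22.2°) tan(+13.193°) = -0.0957, h₀ = 1.6666 rad.
Bracket: h₀ sin ϕ sin δ + cos ϕ cos δ sin h₀ = 1.6666×0.37784×0.22824 + 0.92587×0.97361×0.99541 = 0.143725 + 0.897299 = 1.041024.
Q̄ = (S_0/π) × [bracket] = (1752/π) × 1.041024 = 580.6 W/m².

Q̄ ≈ 581 W/m²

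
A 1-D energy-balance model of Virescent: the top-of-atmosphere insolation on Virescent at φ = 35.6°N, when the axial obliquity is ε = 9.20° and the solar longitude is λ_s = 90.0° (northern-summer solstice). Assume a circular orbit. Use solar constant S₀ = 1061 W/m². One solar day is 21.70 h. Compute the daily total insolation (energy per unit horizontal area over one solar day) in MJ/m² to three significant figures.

Solar declination: sin δ = sin ε · sin λ_s = sin 9.20° × sin 90.0° = 0.15988, so δ = +9.200°.
cos H₀ = −tan(+35.6°) tan(+9.200°) = -0.1160, H₀ = 1.6870 rad.
Bracket: H₀ sin φ sin δ + cos φ cos δ sin H₀ = 1.6870×0.58212×0.15988 + 0.81310×0.98714×0.99325 = 0.157008 + 0.797226 = 0.954234.
Q̄ = (S₀/π) × [bracket] = (1061/π) × 0.954234 = 322.27 W/m².
Daily total = Q̄ × 21.70 h × 3600 s/h = 322.27 × 21.70 × 3600 / 10⁶ = 25.18 MJ/m².

25.2 MJ/m²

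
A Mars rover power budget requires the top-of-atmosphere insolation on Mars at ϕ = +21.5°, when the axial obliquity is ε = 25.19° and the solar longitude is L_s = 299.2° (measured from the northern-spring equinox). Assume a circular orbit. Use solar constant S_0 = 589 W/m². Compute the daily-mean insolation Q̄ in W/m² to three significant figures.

Q̄ ≈ 124 W/m²

Solar declination: sin δ = sin ε · sin L_s = sin 25.19° × sin 299.2° = -0.37153, so δ = -21.810°.
cos h₀ = −tan(+21.5°) tan(-21.810°) = 0.1576, h₀ = 1.4125 rad.
Bracket: h₀ sin ϕ sin δ + cos ϕ cos δ sin h₀ = 1.4125×0.36650×-0.37153 + 0.93042×0.92842×0.98750 = -0.192334 + 0.853023 = 0.660689.
Q̄ = (S_0/π) × [bracket] = (589/π) × 0.660689 = 123.9 W/m².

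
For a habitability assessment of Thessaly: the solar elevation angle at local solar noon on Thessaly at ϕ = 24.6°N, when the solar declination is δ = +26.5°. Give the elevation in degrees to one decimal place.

88.1°

At local noon the hour angle is zero, so the zenith angle equals |ϕ − δ| = |+24.6° − (+26.500°)| = 1.900°.
Elevation = 90° − 1.900° = 88.1°.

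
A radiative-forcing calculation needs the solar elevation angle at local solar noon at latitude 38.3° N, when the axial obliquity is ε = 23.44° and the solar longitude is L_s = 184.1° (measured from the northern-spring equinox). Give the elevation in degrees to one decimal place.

Solar declination: sin δ = sin ε · sin L_s = sin 23.44° × sin 184.1° = -0.02844, so δ = -1.630°.
At local noon the hour angle is zero, so the zenith angle equals |ϕ − δ| = |+38.3° − (-1.630°)| = 39.930°.
Elevation = 90° − 39.930° = 50.1°.

50.1°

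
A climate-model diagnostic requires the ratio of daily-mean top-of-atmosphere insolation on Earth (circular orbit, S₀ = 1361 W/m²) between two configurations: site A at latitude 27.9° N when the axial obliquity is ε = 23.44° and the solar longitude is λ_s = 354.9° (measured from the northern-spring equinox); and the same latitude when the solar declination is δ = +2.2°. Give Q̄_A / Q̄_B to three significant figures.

— Configuration A (φ=+27.9°):
Solar declination: sin δ = sin ε · sin λ_s = sin 23.44° × sin 354.9° = -0.03536, so δ = -2.026°.
cos H₀ = −tan(+27.9°) tan(-2.026°) = 0.0187, H₀ = 1.5521 rad.
Bracket: H₀ sin φ sin δ + cos φ cos δ sin H₀ = 1.5521×0.46793×-0.03536 + 0.88377×0.99937×0.99982 = -0.025681 + 0.883054 = 0.857373.
Q̄ = (S₀/π) × [bracket] = (1361/π) × 0.857373 = 371.43 W/m².
— Configuration B (φ=+27.9°):
cos H₀ = −tan(+27.9°) tan(+2.200°) = -0.0203, H₀ = 1.5911 rad.
Bracket: H₀ sin φ sin δ + cos φ cos δ sin H₀ = 1.5911×0.46793×0.03839 + 0.88377×0.99926×0.99979 = 0.028582 + 0.882931 = 0.911513.
Q̄ = (S₀/π) × [bracket] = (1361/π) × 0.911513 = 394.89 W/m².
Ratio Q̄_A / Q̄_B = 371.43 / 394.89 = 0.9406.

Q̄_A / Q̄_B ≈ 0.941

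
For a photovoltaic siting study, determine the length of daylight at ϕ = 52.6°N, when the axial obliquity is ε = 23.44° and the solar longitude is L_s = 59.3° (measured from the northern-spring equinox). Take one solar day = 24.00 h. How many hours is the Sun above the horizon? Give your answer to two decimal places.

Solar declination: sin δ = sin ε · sin L_s = sin 23.44° × sin 59.3° = 0.34204, so δ = +20.001°.
cos h₀ = −tan ϕ · tan δ = −tan(+52.6°) × tan(+20.001°) = -0.4761, so h₀ = 2.0670 rad = 118.43°.
Daylight = 2h₀/(2π) × 24.00 h = (2.0670/π) × 24.00 = 15.79 h.

15.79 h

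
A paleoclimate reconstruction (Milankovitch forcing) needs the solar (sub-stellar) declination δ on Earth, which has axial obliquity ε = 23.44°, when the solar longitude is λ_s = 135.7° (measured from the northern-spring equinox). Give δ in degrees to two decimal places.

sin δ = sin ε · sin λ_s = sin 23.44° × sin 135.7° = 0.277822.
δ = arcsin(0.277822) = +16.13°.

δ = +16.13°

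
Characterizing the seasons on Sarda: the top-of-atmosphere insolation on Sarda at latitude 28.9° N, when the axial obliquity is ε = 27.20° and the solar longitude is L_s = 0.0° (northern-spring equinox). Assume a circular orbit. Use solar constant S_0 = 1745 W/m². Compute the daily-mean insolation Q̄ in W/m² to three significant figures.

Q̄ ≈ 486 W/m²

Solar declination: sin δ = sin ε · sin L_s = sin 27.20° × sin 0.0° = 0.00000, so δ = +0.000°.
cos h₀ = −tan(+28.9°) tan(+0.000°) = -0.0000, h₀ = 1.5708 rad.
Bracket: h₀ sin ϕ sin δ + cos ϕ cos δ sin h₀ = 1.5708×0.48328×0.00000 + 0.87546×1.00000×1.00000 = 0.000000 + 0.875460 = 0.875460.
Q̄ = (S_0/π) × [bracket] = (1745/π) × 0.875460 = 486.3 W/m².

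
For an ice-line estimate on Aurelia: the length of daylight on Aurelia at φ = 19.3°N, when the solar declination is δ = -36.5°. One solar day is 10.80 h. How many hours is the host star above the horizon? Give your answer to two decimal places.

4.50 h

cos H₀ = −tan φ · tan δ = −tan(+19.3°) × tan(-36.500°) = 0.2591, so H₀ = 1.3087 rad = 74.98°.
Daylight = 2H₀/(2π) × 10.80 h = (1.3087/π) × 10.80 = 4.50 h.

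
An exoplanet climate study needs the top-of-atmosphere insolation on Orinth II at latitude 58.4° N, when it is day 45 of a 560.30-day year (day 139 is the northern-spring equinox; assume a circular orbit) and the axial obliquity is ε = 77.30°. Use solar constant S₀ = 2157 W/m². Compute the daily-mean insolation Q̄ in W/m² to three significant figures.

Q̄ ≈ 0.00 W/m²

Solar longitude: λ_s = 360° × (45 − 139)/560.30 = -60.396°, i.e. -60.396° + 360° = 299.604°.
sin δ = sin 77.30° × sin 299.604° = -0.84819, so δ = -58.015°.
cos H₀ = −tan(+58.4°) tan(-58.015°) = 2.6029 ≥ 1 ⇒ polar night, H₀ = 0 and Q̄ = 0.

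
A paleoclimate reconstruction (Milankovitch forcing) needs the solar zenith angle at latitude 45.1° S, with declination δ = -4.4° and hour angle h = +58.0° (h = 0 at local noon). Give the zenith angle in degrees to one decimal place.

θ_z = 64.7°

cos θ_z = sin φ sin δ + cos φ cos δ cos h = 0.054343 + 0.372953 = 0.427296.
θ_z = arccos(0.427296) = 64.7°.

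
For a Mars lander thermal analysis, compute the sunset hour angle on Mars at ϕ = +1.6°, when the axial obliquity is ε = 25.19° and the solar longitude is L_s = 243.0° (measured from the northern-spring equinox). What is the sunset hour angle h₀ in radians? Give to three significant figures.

h₀ = 1.56 rad

Solar declination: sin δ = sin ε · sin L_s = sin 25.19° × sin 243.0° = -0.37923, so δ = -22.286°.
cos h₀ = −tan ϕ · tan δ = −tan(+1.6°) × tan(-22.286°) = 0.0114, so h₀ = 1.5593 rad = 89.34°.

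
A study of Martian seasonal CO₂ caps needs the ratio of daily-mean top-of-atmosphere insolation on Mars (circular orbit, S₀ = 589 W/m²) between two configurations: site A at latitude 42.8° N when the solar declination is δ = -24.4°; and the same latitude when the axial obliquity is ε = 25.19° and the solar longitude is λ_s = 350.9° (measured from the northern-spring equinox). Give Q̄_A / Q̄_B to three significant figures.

Q̄_A / Q̄_B ≈ 0.434

— Configuration A (φ=+42.8°):
cos H₀ = −tan(+42.8°) tan(-24.400°) = 0.4201, H₀ = 1.1373 rad.
Bracket: H₀ sin φ sin δ + cos φ cos δ sin H₀ = 1.1373×0.67944×-0.41310 + 0.73373×0.91068×0.90750 = -0.319214 + 0.606385 = 0.287171.
Q̄ = (S₀/π) × [bracket] = (589/π) × 0.287171 = 53.840 W/m².
— Configuration B (φ=+42.8°):
Solar declination: sin δ = sin ε · sin λ_s = sin 25.19° × sin 350.9° = -0.06732, so δ = -3.860°.
cos H₀ = −tan(+42.8°) tan(-3.860°) = 0.0625, H₀ = 1.5083 rad.
Bracket: H₀ sin φ sin δ + cos φ cos δ sin H₀ = 1.5083×0.67944×-0.06732 + 0.73373×0.99773×0.99805 = -0.068989 + 0.730637 = 0.661648.
Q̄ = (S₀/π) × [bracket] = (589/π) × 0.661648 = 124.05 W/m².
Ratio Q̄_A / Q̄_B = 53.840 / 124.05 = 0.4340.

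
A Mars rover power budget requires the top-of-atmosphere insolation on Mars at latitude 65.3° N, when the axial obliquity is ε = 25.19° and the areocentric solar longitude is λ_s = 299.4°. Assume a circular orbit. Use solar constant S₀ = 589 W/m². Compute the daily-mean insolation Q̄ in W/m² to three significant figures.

Q̄ ≈ 3.31 W/m²

sin δ = sin 25.19° × sin 299.4° = -0.37081, so δ = -21.765°.
cos H₀ = −tan(+65.3°) tan(-21.765°) = 0.8681, H₀ = 0.5195 rad.
Bracket: H₀ sin φ sin δ + cos φ cos δ sin H₀ = 0.5195×0.90851×-0.37081 + 0.41787×0.92871×0.49643 = -0.175012 + 0.192655 = 0.017643.
Q̄ = (S₀/π) × [bracket] = (589/π) × 0.017643 = 3.308 W/m².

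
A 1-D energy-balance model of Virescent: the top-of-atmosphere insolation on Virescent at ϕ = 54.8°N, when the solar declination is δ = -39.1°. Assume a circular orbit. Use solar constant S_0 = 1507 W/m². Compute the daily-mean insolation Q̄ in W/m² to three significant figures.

Q̄ ≈ 0.00 W/m²

cos h₀ = −tan(+54.8°) tan(-39.100°) = 1.1520 ≥ 1 ⇒ polar night, h₀ = 0 and Q̄ = 0.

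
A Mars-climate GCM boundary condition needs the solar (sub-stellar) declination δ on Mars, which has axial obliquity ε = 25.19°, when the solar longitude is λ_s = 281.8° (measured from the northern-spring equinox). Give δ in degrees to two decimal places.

sin δ = sin ε · sin λ_s = sin 25.19° × sin 281.8° = -0.416627.
δ = arcsin(-0.416627) = -24.62°.

δ = -24.62°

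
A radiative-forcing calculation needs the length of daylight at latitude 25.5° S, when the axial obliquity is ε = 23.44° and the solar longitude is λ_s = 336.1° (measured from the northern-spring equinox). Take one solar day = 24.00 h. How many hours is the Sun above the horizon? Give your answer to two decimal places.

Solar declination: sin δ = sin ε · sin λ_s = sin 23.44° × sin 336.1° = -0.16116, so δ = -9.274°.
cos H₀ = −tan φ · tan δ = −tan(-25.5°) × tan(-9.274°) = -0.0779, so H₀ = 1.6488 rad = 94.47°.
Daylight = 2H₀/(2π) × 24.00 h = (1.6488/π) × 24.00 = 12.60 h.

12.60 h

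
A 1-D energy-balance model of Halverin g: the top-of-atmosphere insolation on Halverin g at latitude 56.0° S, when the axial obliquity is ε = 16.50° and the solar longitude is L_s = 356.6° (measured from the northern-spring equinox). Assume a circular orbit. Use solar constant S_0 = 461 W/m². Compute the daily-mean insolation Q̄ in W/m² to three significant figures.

Q̄ ≈ 85.3 W/m²

Solar declination: sin δ = sin ε · sin L_s = sin 16.50° × sin 356.6° = -0.01684, so δ = -0.965°.
cos h₀ = −tan(-56.0°) tan(-0.965°) = -0.0250, h₀ = 1.5958 rad.
Bracket: h₀ sin ϕ sin δ + cos ϕ cos δ sin h₀ = 1.5958×-0.82904×-0.01684 + 0.55919×0.99986×0.99969 = 0.022279 + 0.558938 = 0.581217.
Q̄ = (S_0/π) × [bracket] = (461/π) × 0.581217 = 85.29 W/m².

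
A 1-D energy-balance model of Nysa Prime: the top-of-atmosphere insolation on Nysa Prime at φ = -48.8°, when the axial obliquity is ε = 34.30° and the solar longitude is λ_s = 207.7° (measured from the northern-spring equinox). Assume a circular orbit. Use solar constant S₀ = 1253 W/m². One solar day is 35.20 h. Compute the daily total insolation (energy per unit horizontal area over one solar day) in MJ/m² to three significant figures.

Solar declination: sin δ = sin ε · sin λ_s = sin 34.30° × sin 207.7° = -0.26195, so δ = -15.186°.
cos H₀ = −tan(-48.8°) tan(-15.186°) = -0.3101, H₀ = 1.8860 rad.
Bracket: H₀ sin φ sin δ + cos φ cos δ sin H₀ = 1.8860×-0.75241×-0.26195 + 0.65869×0.96508×0.95072 = 0.371719 + 0.604362 = 0.976081.
Q̄ = (S₀/π) × [bracket] = (1253/π) × 0.976081 = 389.30 W/m².
Daily total = Q̄ × 35.20 h × 3600 s/h = 389.30 × 35.20 × 3600 / 10⁶ = 49.33 MJ/m².

49.3 MJ/m²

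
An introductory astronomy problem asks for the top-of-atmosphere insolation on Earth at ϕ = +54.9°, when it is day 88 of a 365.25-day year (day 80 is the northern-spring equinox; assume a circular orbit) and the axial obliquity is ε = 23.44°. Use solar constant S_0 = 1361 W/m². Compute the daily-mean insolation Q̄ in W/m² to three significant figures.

Q̄ ≈ 280 W/m²

Solar longitude: L_s = 360° × (88 − 80)/365.25 = 7.885°.
sin δ = sin 23.44° × sin 7.885° = 0.05457, so δ = +3.128°.
cos h₀ = −tan(+54.9°) tan(+3.128°) = -0.0778, h₀ = 1.6486 rad.
Bracket: h₀ sin ϕ sin δ + cos ϕ cos δ sin h₀ = 1.6486×0.81815×0.05457 + 0.57501×0.99851×0.99697 = 0.073604 + 0.572414 = 0.646018.
Q̄ = (S_0/π) × [bracket] = (1361/π) × 0.646018 = 279.9 W/m².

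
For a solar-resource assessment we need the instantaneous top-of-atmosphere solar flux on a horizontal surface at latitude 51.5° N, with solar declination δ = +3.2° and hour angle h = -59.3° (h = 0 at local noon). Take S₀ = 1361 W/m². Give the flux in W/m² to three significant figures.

491 W/m²

cos θ_z = sin φ sin δ + cos φ cos δ cos h = 0.043686 + 0.317325 = 0.361011.
Flux = S₀ · cos θ_z = 1361 × 0.361011 = 491.3 W/m².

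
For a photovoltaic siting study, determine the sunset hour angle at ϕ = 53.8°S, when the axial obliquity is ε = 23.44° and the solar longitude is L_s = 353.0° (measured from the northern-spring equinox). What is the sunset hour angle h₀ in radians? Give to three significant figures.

Solar declination: sin δ = sin ε · sin L_s = sin 23.44° × sin 353.0° = -0.04848, so δ = -2.779°.
cos h₀ = −tan ϕ · tan δ = −tan(-53.8°) × tan(-2.779°) = -0.0663, so h₀ = 1.6372 rad = 93.80°.

h₀ = 1.64 rad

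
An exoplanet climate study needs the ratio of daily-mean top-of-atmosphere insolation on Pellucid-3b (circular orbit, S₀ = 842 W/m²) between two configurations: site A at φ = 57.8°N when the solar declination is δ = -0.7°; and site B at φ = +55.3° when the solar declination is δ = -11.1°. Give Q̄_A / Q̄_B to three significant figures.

— Configuration A (φ=+57.8°):
cos H₀ = −tan(+57.8°) tan(-0.700°) = 0.0194, H₀ = 1.5514 rad.
Bracket: H₀ sin φ sin δ + cos φ cos δ sin H₀ = 1.5514×0.84619×-0.01222 + 0.53288×0.99993×0.99981 = -0.016042 + 0.532741 = 0.516699.
Q̄ = (S₀/π) × [bracket] = (842/π) × 0.516699 = 138.48 W/m².
— Configuration B (φ=+55.3°):
cos H₀ = −tan(+55.3°) tan(-11.100°) = 0.2833, H₀ = 1.2835 rad.
Bracket: H₀ sin φ sin δ + cos φ cos δ sin H₀ = 1.2835×0.82214×-0.19252 + 0.56928×0.98129×0.95902 = -0.203150 + 0.535736 = 0.332586.
Q̄ = (S₀/π) × [bracket] = (842/π) × 0.332586 = 89.139 W/m².
Ratio Q̄_A / Q̄_B = 138.48 / 89.139 = 1.554.

Q̄_A / Q̄_B ≈ 1.55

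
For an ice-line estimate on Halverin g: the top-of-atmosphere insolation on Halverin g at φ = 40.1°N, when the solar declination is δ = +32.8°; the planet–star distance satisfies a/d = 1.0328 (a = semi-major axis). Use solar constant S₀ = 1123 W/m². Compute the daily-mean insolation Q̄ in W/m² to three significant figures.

Q̄ ≈ 491 W/m²

cos H₀ = −tan(+40.1°) tan(+32.800°) = -0.5427, H₀ = 2.1444 rad.
Bracket: H₀ sin φ sin δ + cos φ cos δ sin H₀ = 2.1444×0.64412×0.54171 + 0.76492×0.84057×0.83994 = 0.748237 + 0.540055 = 1.288292.
Inverse-square distance factor (a/d)² = 1.0328² = 1.066676.
Q̄ = (S₀/π) × 1.066676 × [bracket] = (1123/π) × 1.066676 × 1.288292 = 491.2 W/m².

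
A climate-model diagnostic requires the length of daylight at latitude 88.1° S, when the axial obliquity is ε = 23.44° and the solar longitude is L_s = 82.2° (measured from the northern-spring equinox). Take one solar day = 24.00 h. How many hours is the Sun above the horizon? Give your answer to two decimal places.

0.00 h

Solar declination: sin δ = sin ε · sin L_s = sin 23.44° × sin 82.2° = 0.39411, so δ = +23.210°.
cos h₀ = −tan ϕ · tan δ = 12.9265 ≥ 1, so the Sun never rises (polar night) and h₀ = 0.
Daylight = 2h₀/(2π) × 24.00 h = (0.0000/π) × 24.00 = 0.00 h.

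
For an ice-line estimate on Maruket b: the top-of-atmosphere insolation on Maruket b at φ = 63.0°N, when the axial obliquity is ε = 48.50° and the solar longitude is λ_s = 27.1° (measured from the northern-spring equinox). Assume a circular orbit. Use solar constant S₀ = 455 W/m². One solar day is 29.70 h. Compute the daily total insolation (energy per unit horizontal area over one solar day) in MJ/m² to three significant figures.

15.8 MJ/m²

Solar declination: sin δ = sin ε · sin λ_s = sin 48.50° × sin 27.1° = 0.34118, so δ = +19.949°.
cos H₀ = −tan(+63.0°) tan(+19.949°) = -0.7124, H₀ = 2.3636 rad.
Bracket: H₀ sin φ sin δ + cos φ cos δ sin H₀ = 2.3636×0.89101×0.34118 + 0.45399×0.94000×0.70182 = 0.718522 + 0.299502 = 1.018024.
Q̄ = (S₀/π) × [bracket] = (455/π) × 1.018024 = 147.44 W/m².
Daily total = Q̄ × 29.70 h × 3600 s/h = 147.44 × 29.70 × 3600 / 10⁶ = 15.76 MJ/m².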